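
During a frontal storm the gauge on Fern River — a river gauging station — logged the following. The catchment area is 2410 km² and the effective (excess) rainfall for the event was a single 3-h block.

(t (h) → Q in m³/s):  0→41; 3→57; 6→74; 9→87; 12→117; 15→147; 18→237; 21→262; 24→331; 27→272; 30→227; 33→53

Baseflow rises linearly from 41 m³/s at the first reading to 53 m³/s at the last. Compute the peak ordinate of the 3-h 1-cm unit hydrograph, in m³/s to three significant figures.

U_p ≈ 468 m³/s

Direct runoff: 0.00, 14.91, 30.82, 42.73, 71.64, 100.55, 189.45, 213.36, 281.27, 221.18, 175.09, 0.00 m³/s; ΣQ_DR = 1341 m³/s, peak = 281.27 m³/s.
Runoff depth d = ΣQ_DR·Δt / A = 1341 × 10800 / (2410 km²) = 6.009 mm.
The 1-cm UH is the DRH scaled by (10 mm)/d, so U_p = 281.27 × 10/6.009 = 468 m³/s.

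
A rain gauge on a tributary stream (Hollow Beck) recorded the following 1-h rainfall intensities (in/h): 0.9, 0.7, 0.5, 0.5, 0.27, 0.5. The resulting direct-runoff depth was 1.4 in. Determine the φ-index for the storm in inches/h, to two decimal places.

Only the 5 blocks with intensity above φ contribute runoff: 0.9, 0.7, 0.5, 0.5, 0.5 in/h.
Σ(I−φ)·Δt = d  ⇒  (0.9+0.7+0.5+0.5+0.5 − 5φ)·1 = 1.4
φ = (3.100 − 1.4/1) / 5 = 0.34 in/h.

φ ≈ 0.34 in/h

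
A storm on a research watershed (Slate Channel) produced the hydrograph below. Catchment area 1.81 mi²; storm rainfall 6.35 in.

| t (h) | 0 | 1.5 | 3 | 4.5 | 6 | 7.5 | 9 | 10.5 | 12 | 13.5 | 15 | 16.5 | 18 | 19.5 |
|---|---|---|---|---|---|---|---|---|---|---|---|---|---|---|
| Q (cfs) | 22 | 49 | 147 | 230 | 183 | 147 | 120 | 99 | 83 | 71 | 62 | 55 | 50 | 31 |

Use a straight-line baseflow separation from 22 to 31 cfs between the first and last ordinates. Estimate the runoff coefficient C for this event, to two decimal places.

ΣQ_DR = 978.0 cfs; V = ΣQ_DR·Δt = 5.281 × 10^6 ft³.
Runoff depth d = V / A = 1.256 in.
C = d / P = 1.256 / 6.35 = 0.20.

C ≈ 0.20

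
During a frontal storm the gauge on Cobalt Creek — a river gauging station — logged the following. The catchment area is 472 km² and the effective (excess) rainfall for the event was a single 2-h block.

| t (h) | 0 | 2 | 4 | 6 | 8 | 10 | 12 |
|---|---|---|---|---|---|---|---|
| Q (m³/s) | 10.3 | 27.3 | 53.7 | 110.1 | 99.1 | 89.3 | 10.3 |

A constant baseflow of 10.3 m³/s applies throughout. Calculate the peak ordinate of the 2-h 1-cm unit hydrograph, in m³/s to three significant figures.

U_p ≈ 199 m³/s

Direct runoff: 0.0, 17.0, 43.4, 99.8, 88.8, 79.0, 0.0 m³/s; ΣQ_DR = 328.0 m³/s, peak = 99.8 m³/s.
Runoff depth d = ΣQ_DR·Δt / A = 328.0 × 7200 / (472 km²) = 5.003 mm.
The 1-cm UH is the DRH scaled by (10 mm)/d, so U_p = 99.8 × 10/5.003 = 199 m³/s.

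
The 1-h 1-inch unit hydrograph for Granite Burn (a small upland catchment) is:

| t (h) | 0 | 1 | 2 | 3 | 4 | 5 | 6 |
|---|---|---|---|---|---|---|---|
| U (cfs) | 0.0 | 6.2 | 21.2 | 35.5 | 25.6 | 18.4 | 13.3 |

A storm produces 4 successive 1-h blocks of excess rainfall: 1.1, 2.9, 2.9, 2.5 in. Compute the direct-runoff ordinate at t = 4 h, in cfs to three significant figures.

Q ≈ 208 cfs

By discrete convolution, Q_j = Σ (P_i / 1 in) · U_{j−i}.
At t = 4 h (j=4): Q = (1.1/1)·25.6 + (2.9/1)·35.5 + (2.9/1)·21.2 + (2.5/1)·6.2 = 208 cfs.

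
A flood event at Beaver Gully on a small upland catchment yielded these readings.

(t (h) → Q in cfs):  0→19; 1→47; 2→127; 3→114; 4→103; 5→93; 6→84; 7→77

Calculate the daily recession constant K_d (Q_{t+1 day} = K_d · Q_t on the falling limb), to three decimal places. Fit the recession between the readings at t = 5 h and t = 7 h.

Between t = 5 h and t = 7 h the flow falls from 93 to 77 cfs over 2×1 h = 2 h.
Per-interval ratio K = (77/93)^(1/2) = 0.9099; K_d = K^(24/1) = 0.104.

K_d ≈ 0.104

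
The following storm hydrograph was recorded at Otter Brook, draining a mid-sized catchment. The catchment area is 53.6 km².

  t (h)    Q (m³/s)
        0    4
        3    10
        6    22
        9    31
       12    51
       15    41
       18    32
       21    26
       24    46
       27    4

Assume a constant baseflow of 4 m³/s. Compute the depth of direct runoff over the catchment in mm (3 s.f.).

d ≈ 45.7 mm

Direct runoff: 0.0, 6.0, 18.0, 27.0, 47.0, 37.0, 28.0, 22.0, 42.0, 0.0 m³/s; ΣQ_DR = 227.0 m³/s.
V = ΣQ_DR · Δt = 227.0 × 10800 s = 2.452 × 10^6 m³.
Over A = 53.6 km², depth = V / A = 45.7 mm.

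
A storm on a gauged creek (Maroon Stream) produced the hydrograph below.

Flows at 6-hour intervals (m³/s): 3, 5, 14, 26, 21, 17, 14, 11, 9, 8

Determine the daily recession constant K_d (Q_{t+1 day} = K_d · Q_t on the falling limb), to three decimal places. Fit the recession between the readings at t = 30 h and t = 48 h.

Between t = 30 h and t = 48 h the flow falls from 17 to 9 m³/s over 3×6 h = 18 h.
Per-interval ratio K = (9/17)^(1/3) = 0.8090; K_d = K^(24/6) = 0.428.

K_d ≈ 0.428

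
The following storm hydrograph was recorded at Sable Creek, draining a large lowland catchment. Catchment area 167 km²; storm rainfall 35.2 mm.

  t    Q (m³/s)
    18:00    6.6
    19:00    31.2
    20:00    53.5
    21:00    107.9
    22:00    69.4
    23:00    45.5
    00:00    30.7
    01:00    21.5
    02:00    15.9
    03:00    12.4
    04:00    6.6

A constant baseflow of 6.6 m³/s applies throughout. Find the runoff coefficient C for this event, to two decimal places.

ΣQ_DR = 328.6 m³/s; V = ΣQ_DR·Δt = 1.183 × 10^6 m³.
Runoff depth d = V / A = 7.084 mm.
C = d / P = 7.084 / 35.2 = 0.20.

C ≈ 0.20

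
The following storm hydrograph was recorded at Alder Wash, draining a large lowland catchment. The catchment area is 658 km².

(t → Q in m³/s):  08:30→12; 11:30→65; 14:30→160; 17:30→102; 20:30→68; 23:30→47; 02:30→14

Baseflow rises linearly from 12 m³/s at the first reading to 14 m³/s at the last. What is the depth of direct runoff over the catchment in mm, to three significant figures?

Direct runoff: 0.00, 52.67, 147.33, 89.00, 54.67, 33.33, 0.00 m³/s; ΣQ_DR = 377.0 m³/s.
V = ΣQ_DR · Δt = 377.0 × 10800 s = 4.072 × 10^6 m³.
Over A = 658 km², depth = V / A = 6.19 mm.

d ≈ 6.19 mm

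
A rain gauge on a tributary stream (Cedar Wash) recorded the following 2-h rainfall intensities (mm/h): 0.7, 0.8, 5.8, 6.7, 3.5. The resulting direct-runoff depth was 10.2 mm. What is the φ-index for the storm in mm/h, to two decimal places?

Only the 2 blocks with intensity above φ contribute runoff: 5.8, 6.7 mm/h.
Σ(I−φ)·Δt = d  ⇒  (5.8+6.7 − 2φ)·2 = 10.2
φ = (12.50 − 10.2/2) / 2 = 3.70 mm/h.

φ ≈ 3.70 mm/h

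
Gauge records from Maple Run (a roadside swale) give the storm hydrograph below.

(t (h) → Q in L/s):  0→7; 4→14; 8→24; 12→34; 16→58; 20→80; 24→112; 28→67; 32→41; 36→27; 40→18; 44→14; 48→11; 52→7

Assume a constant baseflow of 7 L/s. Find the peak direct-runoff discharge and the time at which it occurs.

Subtracting baseflow gives direct-runoff ordinates: 0.0, 7.0, 17.0, 27.0, 51.0, 73.0, 105.0, 60.0, 34.0, 20.0, 11.0, 7.0, 4.0, 0.0 L/s.
The maximum is 105.0 L/s, occurring at the reading for t = 24 h.

Q_p = 105.0 L/s at t = 24 h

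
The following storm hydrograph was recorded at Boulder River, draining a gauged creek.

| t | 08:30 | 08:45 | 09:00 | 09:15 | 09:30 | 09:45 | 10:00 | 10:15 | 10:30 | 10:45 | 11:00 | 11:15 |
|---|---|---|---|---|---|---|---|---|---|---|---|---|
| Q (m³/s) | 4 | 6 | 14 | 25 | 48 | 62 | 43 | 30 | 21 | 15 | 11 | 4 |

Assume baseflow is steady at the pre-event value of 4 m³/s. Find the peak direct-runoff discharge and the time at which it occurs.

Subtracting baseflow gives direct-runoff ordinates: 0.0, 2.0, 10.0, 21.0, 44.0, 58.0, 39.0, 26.0, 17.0, 11.0, 7.0, 0.0 m³/s.
The maximum is 58.0 m³/s, occurring at the reading for t = 09:45.

Q_p = 58.0 m³/s at t = 09:45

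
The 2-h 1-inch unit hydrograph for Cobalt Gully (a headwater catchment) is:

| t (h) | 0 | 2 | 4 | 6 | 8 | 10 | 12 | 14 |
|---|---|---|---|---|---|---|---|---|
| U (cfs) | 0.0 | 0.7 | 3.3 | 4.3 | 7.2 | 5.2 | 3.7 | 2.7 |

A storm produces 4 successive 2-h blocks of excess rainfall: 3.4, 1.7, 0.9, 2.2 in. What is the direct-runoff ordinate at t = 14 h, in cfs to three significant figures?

Q ≈ 36.0 cfs

By discrete convolution, Q_j = Σ (P_i / 1 in) · U_{j−i}.
At t = 14 h (j=7): Q = (3.4/1)·2.7 + (1.7/1)·3.7 + (0.9/1)·5.2 + (2.2/1)·7.2 = 36.0 cfs.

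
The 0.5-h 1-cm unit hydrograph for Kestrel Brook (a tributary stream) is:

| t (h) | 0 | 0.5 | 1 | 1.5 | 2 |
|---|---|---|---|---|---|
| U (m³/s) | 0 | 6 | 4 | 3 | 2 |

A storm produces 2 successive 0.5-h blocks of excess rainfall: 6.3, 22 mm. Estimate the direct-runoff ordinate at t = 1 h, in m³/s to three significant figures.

By discrete convolution, Q_j = Σ (P_i / 10 mm) · U_{j−i}.
At t = 1 h (j=2): Q = (6.3/10)·4 + (22/10)·6 = 15.7 m³/s.

Q ≈ 15.7 m³/s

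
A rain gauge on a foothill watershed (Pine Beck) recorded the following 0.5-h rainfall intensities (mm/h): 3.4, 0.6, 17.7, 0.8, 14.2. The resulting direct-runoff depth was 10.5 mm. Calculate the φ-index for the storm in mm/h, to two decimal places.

φ ≈ 5.45 mm/h

Only the 2 blocks with intensity above φ contribute runoff: 17.7, 14.2 mm/h.
Σ(I−φ)·Δt = d  ⇒  (17.7+14.2 − 2φ)·0.5 = 10.5
φ = (31.90 − 10.5/0.5) / 2 = 5.45 mm/h.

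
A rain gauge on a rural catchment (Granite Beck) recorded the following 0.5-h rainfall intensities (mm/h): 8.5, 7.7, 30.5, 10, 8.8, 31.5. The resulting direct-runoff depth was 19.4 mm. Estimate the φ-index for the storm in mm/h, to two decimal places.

φ ≈ 11.60 mm/h

Only the 2 blocks with intensity above φ contribute runoff: 30.5, 31.5 mm/h.
Σ(I−φ)·Δt = d  ⇒  (30.5+31.5 − 2φ)·0.5 = 19.4
φ = (62.00 − 19.4/0.5) / 2 = 11.60 mm/h.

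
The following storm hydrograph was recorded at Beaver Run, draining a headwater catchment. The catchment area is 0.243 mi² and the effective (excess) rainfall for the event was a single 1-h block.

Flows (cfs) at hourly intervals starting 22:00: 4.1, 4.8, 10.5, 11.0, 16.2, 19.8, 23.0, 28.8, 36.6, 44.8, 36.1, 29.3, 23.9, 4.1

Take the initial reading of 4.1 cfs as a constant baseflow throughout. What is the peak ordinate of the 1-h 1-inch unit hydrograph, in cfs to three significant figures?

U_p ≈ 27.1 cfs

Direct runoff: 0.0, 0.7, 6.4, 6.9, 12.1, 15.7, 18.9, 24.7, 32.5, 40.7, 32.0, 25.2, 19.8, 0.0 cfs; ΣQ_DR = 235.6 cfs, peak = 40.7 cfs.
Runoff depth d = ΣQ_DR·Δt / A = 235.6 × 3600 / (0.243 mi²) = 1.502 in.
The 1-inch UH is the DRH scaled by (1 in)/d, so U_p = 40.7 × 1/1.502 = 27.1 cfs.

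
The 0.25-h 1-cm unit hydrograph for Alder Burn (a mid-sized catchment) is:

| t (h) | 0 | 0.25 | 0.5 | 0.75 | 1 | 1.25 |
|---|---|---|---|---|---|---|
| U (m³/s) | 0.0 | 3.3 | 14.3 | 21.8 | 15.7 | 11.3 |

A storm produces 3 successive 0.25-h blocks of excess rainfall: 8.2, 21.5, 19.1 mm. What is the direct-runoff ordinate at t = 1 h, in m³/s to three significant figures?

Q ≈ 87.1 m³/s

By discrete convolution, Q_j = Σ (P_i / 10 mm) · U_{j−i}.
At t = 1 h (j=4): Q = (8.2/10)·15.7 + (21.5/10)·21.8 + (19.1/10)·14.3 = 87.1 m³/s.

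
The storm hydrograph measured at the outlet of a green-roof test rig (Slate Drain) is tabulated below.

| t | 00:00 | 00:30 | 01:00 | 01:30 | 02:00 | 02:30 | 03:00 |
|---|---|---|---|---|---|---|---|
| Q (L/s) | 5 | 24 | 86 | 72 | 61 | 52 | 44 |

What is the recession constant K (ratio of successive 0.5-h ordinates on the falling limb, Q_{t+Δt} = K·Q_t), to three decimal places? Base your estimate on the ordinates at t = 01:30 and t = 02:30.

K ≈ 0.850

Using the recession-limb readings at t = 01:30 and t = 02:30: Q falls from 72 to 52 L/s over 2 intervals.
K = (Q₂/Q₁)^(1/2) = (52/72)^(1/2) = 0.850.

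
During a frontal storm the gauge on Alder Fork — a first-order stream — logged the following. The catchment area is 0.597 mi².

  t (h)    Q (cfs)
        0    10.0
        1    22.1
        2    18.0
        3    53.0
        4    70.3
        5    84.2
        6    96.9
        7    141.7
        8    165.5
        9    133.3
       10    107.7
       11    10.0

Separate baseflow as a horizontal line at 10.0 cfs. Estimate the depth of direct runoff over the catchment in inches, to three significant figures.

Direct runoff: 0.0, 12.1, 8.0, 43.0, 60.3, 74.2, 86.9, 131.7, 155.5, 123.3, 97.7, 0.0 cfs; ΣQ_DR = 792.7 cfs.
V = ΣQ_DR · Δt = 792.7 × 3600 s = 2.854 × 10^6 ft³.
Over A = 0.597 mi², depth = V / A = 2.06 in.

d ≈ 2.06 in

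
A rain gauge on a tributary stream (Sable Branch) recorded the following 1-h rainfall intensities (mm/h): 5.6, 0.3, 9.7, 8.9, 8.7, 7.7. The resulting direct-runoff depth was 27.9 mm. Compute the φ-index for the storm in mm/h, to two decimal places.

Only the 5 blocks with intensity above φ contribute runoff: 5.6, 9.7, 8.9, 8.7, 7.7 mm/h.
Σ(I−φ)·Δt = d  ⇒  (5.6+9.7+8.9+8.7+7.7 − 5φ)·1 = 27.9
φ = (40.60 − 27.9/1) / 5 = 2.54 mm/h.

φ ≈ 2.54 mm/h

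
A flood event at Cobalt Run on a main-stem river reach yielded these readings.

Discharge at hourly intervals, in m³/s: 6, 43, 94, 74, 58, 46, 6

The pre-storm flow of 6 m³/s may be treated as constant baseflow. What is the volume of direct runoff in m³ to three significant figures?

Direct-runoff ordinates (Q − Q_b): 0.0, 37.0, 88.0, 68.0, 52.0, 40.0, 0.0 m³/s.
ΣQ_DR = 285.0 m³/s.
With Δt = 1 h = 3600 s, V = ΣQ_DR · Δt = 285.0 × 3600 = 1.03 × 10^6 m³.

V ≈ 1.03 × 10^6 m³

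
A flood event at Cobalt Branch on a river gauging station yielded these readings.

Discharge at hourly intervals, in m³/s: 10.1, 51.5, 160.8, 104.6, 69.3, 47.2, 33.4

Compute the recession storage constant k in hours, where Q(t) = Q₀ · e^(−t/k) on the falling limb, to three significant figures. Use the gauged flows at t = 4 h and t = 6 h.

k ≈ 2.74 h

On the falling limb, Q drops from 69.3 to 33.4 m³/s between t = 4 h and t = 6 h (Δt = 2 h).
k = −Δt / ln(Q₂/Q₁) = −2 / ln(33.4/69.3) = 2.74 h.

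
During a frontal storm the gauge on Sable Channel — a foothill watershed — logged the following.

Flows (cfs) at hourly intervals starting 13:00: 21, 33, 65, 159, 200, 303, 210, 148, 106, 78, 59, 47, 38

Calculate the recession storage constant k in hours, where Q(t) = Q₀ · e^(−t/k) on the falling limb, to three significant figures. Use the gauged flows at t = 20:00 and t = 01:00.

k ≈ 3.68 h

On the falling limb, Q drops from 148 to 38 cfs between t = 20:00 and t = 01:00 (Δt = 5 h).
k = −Δt / ln(Q₂/Q₁) = −5 / ln(38/148) = 3.68 h.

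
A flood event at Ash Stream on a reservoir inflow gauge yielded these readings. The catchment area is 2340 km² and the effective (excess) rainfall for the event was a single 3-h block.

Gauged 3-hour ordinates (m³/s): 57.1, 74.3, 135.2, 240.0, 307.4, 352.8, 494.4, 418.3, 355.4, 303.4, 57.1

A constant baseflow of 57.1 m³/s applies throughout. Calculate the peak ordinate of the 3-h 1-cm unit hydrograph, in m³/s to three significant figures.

Direct runoff: 0.0, 17.2, 78.1, 182.9, 250.3, 295.7, 437.3, 361.2, 298.3, 246.3, 0.0 m³/s; ΣQ_DR = 2167 m³/s, peak = 437.3 m³/s.
Runoff depth d = ΣQ_DR·Δt / A = 2167 × 10800 / (2340 km²) = 10.00 mm.
The 1-cm UH is the DRH scaled by (10 mm)/d, so U_p = 437.3 × 10/10.00 = 437 m³/s.

U_p ≈ 437 m³/s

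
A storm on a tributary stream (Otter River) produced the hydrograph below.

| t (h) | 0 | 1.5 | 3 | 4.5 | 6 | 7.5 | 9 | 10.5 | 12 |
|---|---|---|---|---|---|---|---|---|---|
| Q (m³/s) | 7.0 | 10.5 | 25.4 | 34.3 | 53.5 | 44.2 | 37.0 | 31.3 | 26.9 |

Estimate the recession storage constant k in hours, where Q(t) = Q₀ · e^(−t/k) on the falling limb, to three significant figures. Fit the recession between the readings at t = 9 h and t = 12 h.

k ≈ 9.41 h

On the falling limb, Q drops from 37.0 to 26.9 m³/s between t = 9 h and t = 12 h (Δt = 3 h).
k = −Δt / ln(Q₂/Q₁) = −3 / ln(26.9/37.0) = 9.41 h.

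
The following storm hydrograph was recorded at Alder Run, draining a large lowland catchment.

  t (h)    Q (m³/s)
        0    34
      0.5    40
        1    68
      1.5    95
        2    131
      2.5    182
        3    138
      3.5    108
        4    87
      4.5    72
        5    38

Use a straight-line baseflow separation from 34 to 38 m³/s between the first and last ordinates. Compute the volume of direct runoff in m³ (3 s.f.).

Direct-runoff ordinates (Q − Q_b): 0.00, 5.60, 33.20, 59.80, 95.40, 146.00, 101.60, 71.20, 49.80, 34.40, 0.00 m³/s.
ΣQ_DR = 597.0 m³/s.
With Δt = 0.5 h = 1800 s, V = ΣQ_DR · Δt = 597.0 × 1800 = 1.07 × 10^6 m³.

V ≈ 1.07 × 10^6 m³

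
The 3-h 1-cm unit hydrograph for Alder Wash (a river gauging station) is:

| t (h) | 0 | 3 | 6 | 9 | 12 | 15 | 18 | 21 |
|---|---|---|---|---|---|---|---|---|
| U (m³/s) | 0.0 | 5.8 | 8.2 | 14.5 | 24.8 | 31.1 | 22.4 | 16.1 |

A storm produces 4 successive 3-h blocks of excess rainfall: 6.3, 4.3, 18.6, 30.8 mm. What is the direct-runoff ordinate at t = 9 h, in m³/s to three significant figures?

By discrete convolution, Q_j = Σ (P_i / 10 mm) · U_{j−i}.
At t = 9 h (j=3): Q = (6.3/10)·14.5 + (4.3/10)·8.2 + (18.6/10)·5.8 + (30.8/10)·0.0 = 23.4 m³/s.

Q ≈ 23.4 m³/s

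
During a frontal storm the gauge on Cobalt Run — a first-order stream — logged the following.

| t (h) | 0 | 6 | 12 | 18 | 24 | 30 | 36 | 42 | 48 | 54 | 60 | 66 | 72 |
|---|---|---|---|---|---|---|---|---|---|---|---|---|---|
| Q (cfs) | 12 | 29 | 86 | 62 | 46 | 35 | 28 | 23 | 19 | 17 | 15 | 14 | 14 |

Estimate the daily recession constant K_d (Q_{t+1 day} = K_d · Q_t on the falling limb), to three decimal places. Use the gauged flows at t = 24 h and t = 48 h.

K_d ≈ 0.413

Between t = 24 h and t = 48 h the flow falls from 46 to 19 cfs over 4×6 h = 24 h.
Per-interval ratio K = (19/46)^(1/4) = 0.8017; K_d = K^(24/6) = 0.413.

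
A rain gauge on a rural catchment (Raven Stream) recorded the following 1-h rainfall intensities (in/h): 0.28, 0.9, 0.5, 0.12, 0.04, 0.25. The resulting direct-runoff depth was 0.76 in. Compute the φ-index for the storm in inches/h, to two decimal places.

Only the 2 blocks with intensity above φ contribute runoff: 0.9, 0.5 in/h.
Σ(I−φ)·Δt = d  ⇒  (0.9+0.5 − 2φ)·1 = 0.76
φ = (1.400 − 0.76/1) / 2 = 0.32 in/h.

φ ≈ 0.32 in/h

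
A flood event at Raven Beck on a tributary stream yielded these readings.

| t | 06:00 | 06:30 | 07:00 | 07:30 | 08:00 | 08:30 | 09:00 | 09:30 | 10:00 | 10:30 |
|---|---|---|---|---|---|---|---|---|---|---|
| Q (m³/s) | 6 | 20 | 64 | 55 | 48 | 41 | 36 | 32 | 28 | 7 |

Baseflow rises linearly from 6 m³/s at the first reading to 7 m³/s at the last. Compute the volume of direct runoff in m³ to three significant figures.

V ≈ 4.90 × 10^5 m³

Direct-runoff ordinates (Q − Q_b): 0.00, 13.89, 57.78, 48.67, 41.56, 34.44, 29.33, 25.22, 21.11, 0.00 m³/s.
ΣQ_DR = 272.0 m³/s.
With Δt = 0.5 h = 1800 s, V = ΣQ_DR · Δt = 272.0 × 1800 = 4.90 × 10^5 m³.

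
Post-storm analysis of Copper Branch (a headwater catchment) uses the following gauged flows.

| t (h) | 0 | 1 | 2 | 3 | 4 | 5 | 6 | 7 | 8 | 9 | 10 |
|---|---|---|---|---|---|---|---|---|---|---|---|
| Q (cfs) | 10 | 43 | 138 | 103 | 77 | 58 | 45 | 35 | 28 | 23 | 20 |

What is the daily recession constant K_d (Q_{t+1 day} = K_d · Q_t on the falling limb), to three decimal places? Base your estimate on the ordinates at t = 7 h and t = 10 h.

Between t = 7 h and t = 10 h the flow falls from 35 to 20 cfs over 3×1 h = 3 h.
Per-interval ratio K = (20/35)^(1/3) = 0.8298; K_d = K^(24/1) = 0.011.

K_d ≈ 0.011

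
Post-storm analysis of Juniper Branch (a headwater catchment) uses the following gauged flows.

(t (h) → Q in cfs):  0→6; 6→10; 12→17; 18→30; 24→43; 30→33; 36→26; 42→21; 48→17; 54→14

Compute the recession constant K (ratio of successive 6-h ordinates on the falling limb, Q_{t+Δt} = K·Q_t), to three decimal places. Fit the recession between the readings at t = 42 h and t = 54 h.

Using the recession-limb readings at t = 42 h and t = 54 h: Q falls from 21 to 14 cfs over 2 intervals.
K = (Q₂/Q₁)^(1/2) = (14/21)^(1/2) = 0.816.

K ≈ 0.816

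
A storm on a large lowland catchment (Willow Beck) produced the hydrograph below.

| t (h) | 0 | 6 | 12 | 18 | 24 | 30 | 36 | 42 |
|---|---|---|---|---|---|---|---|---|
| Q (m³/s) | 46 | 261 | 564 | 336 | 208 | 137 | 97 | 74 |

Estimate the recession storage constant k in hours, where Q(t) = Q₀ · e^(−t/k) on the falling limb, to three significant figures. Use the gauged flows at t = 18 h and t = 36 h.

k ≈ 14.5 h

On the falling limb, Q drops from 336 to 97 m³/s between t = 18 h and t = 36 h (Δt = 18 h).
k = −Δt / ln(Q₂/Q₁) = −18 / ln(97/336) = 14.5 h.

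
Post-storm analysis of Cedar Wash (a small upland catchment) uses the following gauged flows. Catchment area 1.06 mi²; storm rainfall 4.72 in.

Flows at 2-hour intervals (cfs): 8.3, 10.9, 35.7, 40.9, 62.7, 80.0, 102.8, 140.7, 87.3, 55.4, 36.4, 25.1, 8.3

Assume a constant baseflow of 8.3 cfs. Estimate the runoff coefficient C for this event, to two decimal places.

C ≈ 0.36

ΣQ_DR = 586.6 cfs; V = ΣQ_DR·Δt = 4.224 × 10^6 ft³.
Runoff depth d = V / A = 1.715 in.
C = d / P = 1.715 / 4.72 = 0.36.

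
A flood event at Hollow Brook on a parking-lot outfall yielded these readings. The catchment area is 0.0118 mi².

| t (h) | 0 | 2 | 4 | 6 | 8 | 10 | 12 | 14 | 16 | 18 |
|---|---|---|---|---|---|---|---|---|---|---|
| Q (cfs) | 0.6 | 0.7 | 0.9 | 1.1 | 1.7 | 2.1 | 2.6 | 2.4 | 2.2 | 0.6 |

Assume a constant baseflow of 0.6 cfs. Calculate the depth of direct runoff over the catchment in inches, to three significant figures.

Direct runoff: 0.0, 0.1, 0.3, 0.5, 1.1, 1.5, 2.0, 1.8, 1.6, 0.0 cfs; ΣQ_DR = 8.900 cfs.
V = ΣQ_DR · Δt = 8.900 × 7200 s = 64080 ft³.
Over A = 0.0118 mi², depth = V / A = 2.34 in.

d ≈ 2.34 in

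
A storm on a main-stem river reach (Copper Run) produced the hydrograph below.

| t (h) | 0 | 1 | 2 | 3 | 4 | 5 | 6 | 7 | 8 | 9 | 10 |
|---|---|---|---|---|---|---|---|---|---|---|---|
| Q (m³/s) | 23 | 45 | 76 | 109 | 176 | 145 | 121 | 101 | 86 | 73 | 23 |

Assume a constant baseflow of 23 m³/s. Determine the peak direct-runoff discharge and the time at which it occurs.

Q_p = 153.0 m³/s at t = 4 h

Subtracting baseflow gives direct-runoff ordinates: 0.0, 22.0, 53.0, 86.0, 153.0, 122.0, 98.0, 78.0, 63.0, 50.0, 0.0 m³/s.
The maximum is 153.0 m³/s, occurring at the reading for t = 4 h.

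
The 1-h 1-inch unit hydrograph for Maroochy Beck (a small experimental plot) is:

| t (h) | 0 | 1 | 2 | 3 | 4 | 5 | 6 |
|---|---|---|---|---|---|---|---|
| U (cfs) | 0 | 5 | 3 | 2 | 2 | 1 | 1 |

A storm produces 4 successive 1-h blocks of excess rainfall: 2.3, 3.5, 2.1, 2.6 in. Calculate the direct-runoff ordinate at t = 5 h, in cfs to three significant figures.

By discrete convolution, Q_j = Σ (P_i / 1 in) · U_{j−i}.
At t = 5 h (j=5): Q = (2.3/1)·1 + (3.5/1)·2 + (2.1/1)·2 + (2.6/1)·3 = 21.3 cfs.

Q ≈ 21.3 cfs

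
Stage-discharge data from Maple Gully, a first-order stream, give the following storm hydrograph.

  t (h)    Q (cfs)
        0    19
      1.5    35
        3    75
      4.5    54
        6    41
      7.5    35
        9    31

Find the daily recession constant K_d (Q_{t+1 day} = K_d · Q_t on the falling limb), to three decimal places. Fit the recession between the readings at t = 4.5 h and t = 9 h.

K_d ≈ 0.052

Between t = 4.5 h and t = 9 h the flow falls from 54 to 31 cfs over 3×1.5 h = 4.5 h.
Per-interval ratio K = (31/54)^(1/3) = 0.8311; K_d = K^(24/1.5) = 0.052.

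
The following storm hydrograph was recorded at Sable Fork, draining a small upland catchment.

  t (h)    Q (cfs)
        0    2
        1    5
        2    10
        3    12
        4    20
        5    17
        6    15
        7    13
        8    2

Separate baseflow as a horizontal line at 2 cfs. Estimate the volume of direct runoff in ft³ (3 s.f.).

Direct-runoff ordinates (Q − Q_b): 0.0, 3.0, 8.0, 10.0, 18.0, 15.0, 13.0, 11.0, 0.0 cfs.
ΣQ_DR = 78.00 cfs.
With Δt = 1 h = 3600 s, V = ΣQ_DR · Δt = 78.00 × 3600 = 2.81 × 10^5 ft³.

V ≈ 2.81 × 10^5 ft³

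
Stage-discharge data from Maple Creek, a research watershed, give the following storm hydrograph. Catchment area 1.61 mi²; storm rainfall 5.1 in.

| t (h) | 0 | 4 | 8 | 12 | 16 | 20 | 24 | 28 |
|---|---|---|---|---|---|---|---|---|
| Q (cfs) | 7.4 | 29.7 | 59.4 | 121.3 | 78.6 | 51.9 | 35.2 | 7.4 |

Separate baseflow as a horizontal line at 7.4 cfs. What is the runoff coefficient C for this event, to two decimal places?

ΣQ_DR = 331.7 cfs; V = ΣQ_DR·Δt = 4.776 × 10^6 ft³.
Runoff depth d = V / A = 1.277 in.
C = d / P = 1.277 / 5.1 = 0.25.

C ≈ 0.25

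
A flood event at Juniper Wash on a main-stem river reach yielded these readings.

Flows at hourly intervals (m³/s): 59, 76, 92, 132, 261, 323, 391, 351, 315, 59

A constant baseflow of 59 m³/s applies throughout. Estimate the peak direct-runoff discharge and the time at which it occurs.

Subtracting baseflow gives direct-runoff ordinates: 0.0, 17.0, 33.0, 73.0, 202.0, 264.0, 332.0, 292.0, 256.0, 0.0 m³/s.
The maximum is 332.0 m³/s, occurring at the reading for t = 6 h.

Q_p = 332.0 m³/s at t = 6 h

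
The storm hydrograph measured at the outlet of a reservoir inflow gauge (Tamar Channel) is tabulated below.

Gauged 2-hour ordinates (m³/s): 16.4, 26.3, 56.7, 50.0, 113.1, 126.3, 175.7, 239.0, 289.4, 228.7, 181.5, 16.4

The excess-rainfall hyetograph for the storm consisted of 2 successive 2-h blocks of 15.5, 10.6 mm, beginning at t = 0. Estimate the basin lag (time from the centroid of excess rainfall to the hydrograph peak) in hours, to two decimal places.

t_L ≈ 14.19 h

Centroid of excess rainfall: t_c = Σ P_i·t̄_i / ΣP_i = 1.8123 h (block centres at 1, 3 h).
Hydrograph peak occurs at t = 16 h, so basin lag t_L = 16 − 1.8123 = 14.19 h.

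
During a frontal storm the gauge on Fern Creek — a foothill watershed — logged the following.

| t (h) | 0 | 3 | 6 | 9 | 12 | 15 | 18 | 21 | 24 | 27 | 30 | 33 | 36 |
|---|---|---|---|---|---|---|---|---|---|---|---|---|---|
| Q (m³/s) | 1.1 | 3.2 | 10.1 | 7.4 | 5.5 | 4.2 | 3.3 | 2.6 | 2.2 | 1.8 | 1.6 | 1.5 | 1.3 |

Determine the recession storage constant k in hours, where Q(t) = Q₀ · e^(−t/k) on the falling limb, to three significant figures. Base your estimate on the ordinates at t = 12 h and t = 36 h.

k ≈ 16.6 h

On the falling limb, Q drops from 5.5 to 1.3 m³/s between t = 12 h and t = 36 h (Δt = 24 h).
k = −Δt / ln(Q₂/Q₁) = −24 / ln(1.3/5.5) = 16.6 h.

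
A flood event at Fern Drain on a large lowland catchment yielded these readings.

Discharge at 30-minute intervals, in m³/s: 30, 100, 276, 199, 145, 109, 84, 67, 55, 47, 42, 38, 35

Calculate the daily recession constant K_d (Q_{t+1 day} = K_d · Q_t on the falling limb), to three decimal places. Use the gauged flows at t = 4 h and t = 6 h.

Between t = 4 h and t = 6 h the flow falls from 55 to 35 m³/s over 4×0.5 h = 2 h.
Per-interval ratio K = (35/55)^(1/4) = 0.8932; K_d = K^(24/0.5) = 0.004.

K_d ≈ 0.004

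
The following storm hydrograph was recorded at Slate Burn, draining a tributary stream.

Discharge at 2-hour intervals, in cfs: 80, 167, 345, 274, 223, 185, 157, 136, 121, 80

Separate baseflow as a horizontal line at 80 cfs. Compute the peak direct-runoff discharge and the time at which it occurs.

Subtracting baseflow gives direct-runoff ordinates: 0.0, 87.0, 265.0, 194.0, 143.0, 105.0, 77.0, 56.0, 41.0, 0.0 cfs.
The maximum is 265.0 cfs, occurring at the reading for t = 4 h.

Q_p = 265.0 cfs at t = 4 h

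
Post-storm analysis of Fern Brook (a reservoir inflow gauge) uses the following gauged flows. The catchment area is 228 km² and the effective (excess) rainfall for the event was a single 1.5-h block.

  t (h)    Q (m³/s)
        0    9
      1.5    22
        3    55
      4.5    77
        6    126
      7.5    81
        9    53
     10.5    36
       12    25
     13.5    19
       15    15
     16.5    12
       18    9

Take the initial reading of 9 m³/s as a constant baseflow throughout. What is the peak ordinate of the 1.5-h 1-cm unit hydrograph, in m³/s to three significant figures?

Direct runoff: 0.0, 13.0, 46.0, 68.0, 117.0, 72.0, 44.0, 27.0, 16.0, 10.0, 6.0, 3.0, 0.0 m³/s; ΣQ_DR = 422.0 m³/s, peak = 117.0 m³/s.
Runoff depth d = ΣQ_DR·Δt / A = 422.0 × 5400 / (228 km²) = 9.995 mm.
The 1-cm UH is the DRH scaled by (10 mm)/d, so U_p = 117.0 × 10/9.995 = 117 m³/s.

U_p ≈ 117 m³/s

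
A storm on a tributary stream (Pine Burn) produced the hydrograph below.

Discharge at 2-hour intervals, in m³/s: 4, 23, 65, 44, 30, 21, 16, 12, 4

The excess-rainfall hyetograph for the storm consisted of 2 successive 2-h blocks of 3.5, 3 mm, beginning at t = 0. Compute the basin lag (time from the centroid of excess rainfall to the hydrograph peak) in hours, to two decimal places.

t_L ≈ 2.08 h

Centroid of excess rainfall: t_c = Σ P_i·t̄_i / ΣP_i = 1.9231 h (block centres at 1, 3 h).
Hydrograph peak occurs at t = 4 h, so basin lag t_L = 4 − 1.9231 = 2.08 h.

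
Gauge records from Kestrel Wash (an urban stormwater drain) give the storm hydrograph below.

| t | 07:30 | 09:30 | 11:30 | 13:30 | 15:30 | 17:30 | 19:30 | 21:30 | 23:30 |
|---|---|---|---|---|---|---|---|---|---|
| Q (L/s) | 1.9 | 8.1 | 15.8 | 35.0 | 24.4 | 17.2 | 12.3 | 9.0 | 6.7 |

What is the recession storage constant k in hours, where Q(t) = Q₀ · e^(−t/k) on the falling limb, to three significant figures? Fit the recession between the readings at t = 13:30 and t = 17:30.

k ≈ 5.63 h

On the falling limb, Q drops from 35.0 to 17.2 L/s between t = 13:30 and t = 17:30 (Δt = 4 h).
k = −Δt / ln(Q₂/Q₁) = −4 / ln(17.2/35.0) = 5.63 h.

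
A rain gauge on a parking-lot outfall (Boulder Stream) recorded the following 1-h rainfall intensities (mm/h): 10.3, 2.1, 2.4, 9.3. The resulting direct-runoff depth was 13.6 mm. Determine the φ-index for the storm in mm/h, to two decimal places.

Only the 2 blocks with intensity above φ contribute runoff: 10.3, 9.3 mm/h.
Σ(I−φ)·Δt = d  ⇒  (10.3+9.3 − 2φ)·1 = 13.6
φ = (19.60 − 13.6/1) / 2 = 3.00 mm/h.

φ ≈ 3.00 mm/h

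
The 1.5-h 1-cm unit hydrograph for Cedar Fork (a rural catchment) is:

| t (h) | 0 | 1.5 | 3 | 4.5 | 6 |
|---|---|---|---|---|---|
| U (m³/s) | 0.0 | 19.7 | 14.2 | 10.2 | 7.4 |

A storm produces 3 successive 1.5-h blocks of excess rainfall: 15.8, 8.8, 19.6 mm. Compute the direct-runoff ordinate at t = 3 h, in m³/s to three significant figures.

By discrete convolution, Q_j = Σ (P_i / 10 mm) · U_{j−i}.
At t = 3 h (j=2): Q = (15.8/10)·14.2 + (8.8/10)·19.7 + (19.6/10)·0.0 = 39.8 m³/s.

Q ≈ 39.8 m³/s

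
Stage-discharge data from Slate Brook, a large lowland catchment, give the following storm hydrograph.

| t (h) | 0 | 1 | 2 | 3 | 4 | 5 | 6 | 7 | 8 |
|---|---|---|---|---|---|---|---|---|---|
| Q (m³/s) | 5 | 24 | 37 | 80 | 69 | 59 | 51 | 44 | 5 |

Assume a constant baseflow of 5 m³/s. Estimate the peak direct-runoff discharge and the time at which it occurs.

Subtracting baseflow gives direct-runoff ordinates: 0.0, 19.0, 32.0, 75.0, 64.0, 54.0, 46.0, 39.0, 0.0 m³/s.
The maximum is 75.0 m³/s, occurring at the reading for t = 3 h.

Q_p = 75.0 m³/s at t = 3 h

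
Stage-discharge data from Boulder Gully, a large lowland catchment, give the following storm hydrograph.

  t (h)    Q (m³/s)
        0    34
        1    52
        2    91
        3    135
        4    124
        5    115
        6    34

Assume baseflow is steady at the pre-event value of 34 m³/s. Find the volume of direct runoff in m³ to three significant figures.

Direct-runoff ordinates (Q − Q_b): 0.0, 18.0, 57.0, 101.0, 90.0, 81.0, 0.0 m³/s.
ΣQ_DR = 347.0 m³/s.
With Δt = 1 h = 3600 s, V = ΣQ_DR · Δt = 347.0 × 3600 = 1.25 × 10^6 m³.

V ≈ 1.25 × 10^6 m³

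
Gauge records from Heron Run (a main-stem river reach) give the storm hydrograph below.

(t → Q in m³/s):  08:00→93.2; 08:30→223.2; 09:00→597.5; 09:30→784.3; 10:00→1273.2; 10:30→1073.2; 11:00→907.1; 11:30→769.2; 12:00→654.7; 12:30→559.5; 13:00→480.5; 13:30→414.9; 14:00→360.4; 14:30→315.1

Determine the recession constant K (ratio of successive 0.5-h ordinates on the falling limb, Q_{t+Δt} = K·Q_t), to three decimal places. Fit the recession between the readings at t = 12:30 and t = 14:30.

K ≈ 0.866

Using the recession-limb readings at t = 12:30 and t = 14:30: Q falls from 559.5 to 315.1 m³/s over 4 intervals.
K = (Q₂/Q₁)^(1/4) = (315.1/559.5)^(1/4) = 0.866.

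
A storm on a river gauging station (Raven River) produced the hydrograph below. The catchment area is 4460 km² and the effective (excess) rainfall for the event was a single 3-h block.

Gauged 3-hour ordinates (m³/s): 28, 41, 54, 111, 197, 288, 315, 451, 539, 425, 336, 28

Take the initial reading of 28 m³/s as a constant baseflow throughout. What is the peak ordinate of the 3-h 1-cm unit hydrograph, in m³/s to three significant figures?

U_p ≈ 852 m³/s

Direct runoff: 0.0, 13.0, 26.0, 83.0, 169.0, 260.0, 287.0, 423.0, 511.0, 397.0, 308.0, 0.0 m³/s; ΣQ_DR = 2477 m³/s, peak = 511.0 m³/s.
Runoff depth d = ΣQ_DR·Δt / A = 2477 × 10800 / (4460 km²) = 5.998 mm.
The 1-cm UH is the DRH scaled by (10 mm)/d, so U_p = 511.0 × 10/5.998 = 852 m³/s.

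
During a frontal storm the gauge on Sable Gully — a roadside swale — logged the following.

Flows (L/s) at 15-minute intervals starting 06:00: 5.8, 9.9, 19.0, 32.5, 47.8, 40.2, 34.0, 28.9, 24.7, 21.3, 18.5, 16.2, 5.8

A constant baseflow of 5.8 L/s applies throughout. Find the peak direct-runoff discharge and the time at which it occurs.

Q_p = 42.0 L/s at t = 07:00

Subtracting baseflow gives direct-runoff ordinates: 0.0, 4.1, 13.2, 26.7, 42.0, 34.4, 28.2, 23.1, 18.9, 15.5, 12.7, 10.4, 0.0 L/s.
The maximum is 42.0 L/s, occurring at the reading for t = 07:00.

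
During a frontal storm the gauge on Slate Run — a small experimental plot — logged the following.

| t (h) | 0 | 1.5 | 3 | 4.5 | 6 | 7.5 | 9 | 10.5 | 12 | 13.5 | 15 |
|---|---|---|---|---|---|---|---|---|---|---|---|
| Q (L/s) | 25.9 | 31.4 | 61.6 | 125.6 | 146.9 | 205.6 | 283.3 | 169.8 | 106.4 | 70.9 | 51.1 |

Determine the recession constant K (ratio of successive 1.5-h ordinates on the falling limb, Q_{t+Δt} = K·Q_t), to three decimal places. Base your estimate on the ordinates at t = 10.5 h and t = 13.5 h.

Using the recession-limb readings at t = 10.5 h and t = 13.5 h: Q falls from 169.8 to 70.9 L/s over 2 intervals.
K = (Q₂/Q₁)^(1/2) = (70.9/169.8)^(1/2) = 0.646.

K ≈ 0.646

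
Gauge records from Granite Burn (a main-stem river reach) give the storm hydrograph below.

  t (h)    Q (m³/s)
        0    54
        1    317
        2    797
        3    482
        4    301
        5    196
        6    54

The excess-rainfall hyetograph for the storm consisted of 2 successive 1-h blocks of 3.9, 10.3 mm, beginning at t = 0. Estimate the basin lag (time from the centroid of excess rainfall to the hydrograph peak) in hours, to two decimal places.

t_L ≈ 0.77 h

Centroid of excess rainfall: t_c = Σ P_i·t̄_i / ΣP_i = 1.2254 h (block centres at 0.5, 1.5 h).
Hydrograph peak occurs at t = 2 h, so basin lag t_L = 2 − 1.2254 = 0.77 h.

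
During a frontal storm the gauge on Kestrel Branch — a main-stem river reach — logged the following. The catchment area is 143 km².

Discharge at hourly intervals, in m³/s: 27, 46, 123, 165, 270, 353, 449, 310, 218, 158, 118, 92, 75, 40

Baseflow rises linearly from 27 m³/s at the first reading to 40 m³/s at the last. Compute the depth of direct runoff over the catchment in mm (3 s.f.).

d ≈ 49.7 mm

Direct runoff: 0.00, 18.00, 94.00, 135.00, 239.00, 321.00, 416.00, 276.00, 183.00, 122.00, 81.00, 54.00, 36.00, 0.00 m³/s; ΣQ_DR = 1975 m³/s.
V = ΣQ_DR · Δt = 1975 × 3600 s = 7.110 × 10^6 m³.
Over A = 143 km², depth = V / A = 49.7 mm.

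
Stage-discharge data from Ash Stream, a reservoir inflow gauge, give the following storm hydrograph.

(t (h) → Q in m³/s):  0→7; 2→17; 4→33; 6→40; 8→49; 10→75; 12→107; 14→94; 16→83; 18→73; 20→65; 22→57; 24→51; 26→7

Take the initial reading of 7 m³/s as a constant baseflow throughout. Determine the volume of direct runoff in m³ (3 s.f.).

V ≈ 4.75 × 10^6 m³

Direct-runoff ordinates (Q − Q_b): 0.0, 10.0, 26.0, 33.0, 42.0, 68.0, 100.0, 87.0, 76.0, 66.0, 58.0, 50.0, 44.0, 0.0 m³/s.
ΣQ_DR = 660.0 m³/s.
With Δt = 2 h = 7200 s, V = ΣQ_DR · Δt = 660.0 × 7200 = 4.75 × 10^6 m³.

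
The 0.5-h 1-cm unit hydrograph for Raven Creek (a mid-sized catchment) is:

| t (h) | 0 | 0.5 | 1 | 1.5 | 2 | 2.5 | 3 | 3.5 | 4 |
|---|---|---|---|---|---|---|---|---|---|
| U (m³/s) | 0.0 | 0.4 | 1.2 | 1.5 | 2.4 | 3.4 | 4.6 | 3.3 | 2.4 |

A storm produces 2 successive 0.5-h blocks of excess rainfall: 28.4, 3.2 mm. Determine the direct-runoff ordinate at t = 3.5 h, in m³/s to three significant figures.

By discrete convolution, Q_j = Σ (P_i / 10 mm) · U_{j−i}.
At t = 3.5 h (j=7): Q = (28.4/10)·3.3 + (3.2/10)·4.6 = 10.8 m³/s.

Q ≈ 10.8 m³/s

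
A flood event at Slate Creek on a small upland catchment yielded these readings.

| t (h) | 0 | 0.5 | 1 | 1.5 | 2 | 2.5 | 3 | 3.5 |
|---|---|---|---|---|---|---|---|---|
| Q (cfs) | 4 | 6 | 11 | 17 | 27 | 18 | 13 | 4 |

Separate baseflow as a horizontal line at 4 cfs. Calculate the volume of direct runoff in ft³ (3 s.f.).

V ≈ 1.22 × 10^5 ft³

Direct-runoff ordinates (Q − Q_b): 0.0, 2.0, 7.0, 13.0, 23.0, 14.0, 9.0, 0.0 cfs.
ΣQ_DR = 68.00 cfs.
With Δt = 0.5 h = 1800 s, V = ΣQ_DR · Δt = 68.00 × 1800 = 1.22 × 10^5 ft³.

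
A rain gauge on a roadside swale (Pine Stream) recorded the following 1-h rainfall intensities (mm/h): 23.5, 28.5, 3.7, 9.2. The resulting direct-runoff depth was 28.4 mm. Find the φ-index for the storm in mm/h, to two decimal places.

Only the 2 blocks with intensity above φ contribute runoff: 23.5, 28.5 mm/h.
Σ(I−φ)·Δt = d  ⇒  (23.5+28.5 − 2φ)·1 = 28.4
φ = (52.00 − 28.4/1) / 2 = 11.80 mm/h.

φ ≈ 11.80 mm/h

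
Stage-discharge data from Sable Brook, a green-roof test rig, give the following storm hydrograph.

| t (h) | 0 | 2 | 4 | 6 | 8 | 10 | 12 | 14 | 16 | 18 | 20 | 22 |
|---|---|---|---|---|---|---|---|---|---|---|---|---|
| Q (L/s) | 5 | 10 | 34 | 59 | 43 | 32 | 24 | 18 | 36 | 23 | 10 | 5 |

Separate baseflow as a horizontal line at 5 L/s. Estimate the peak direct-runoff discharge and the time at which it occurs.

Subtracting baseflow gives direct-runoff ordinates: 0.0, 5.0, 29.0, 54.0, 38.0, 27.0, 19.0, 13.0, 31.0, 18.0, 5.0, 0.0 L/s.
The maximum is 54.0 L/s, occurring at the reading for t = 6 h.

Q_p = 54.0 L/s at t = 6 h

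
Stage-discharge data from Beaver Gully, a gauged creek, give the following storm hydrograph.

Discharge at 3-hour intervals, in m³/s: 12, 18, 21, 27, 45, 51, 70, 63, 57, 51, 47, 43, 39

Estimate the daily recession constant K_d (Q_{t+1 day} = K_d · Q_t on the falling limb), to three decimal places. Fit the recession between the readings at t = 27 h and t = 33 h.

K_d ≈ 0.505

Between t = 27 h and t = 33 h the flow falls from 51 to 43 m³/s over 2×3 h = 6 h.
Per-interval ratio K = (43/51)^(1/2) = 0.9182; K_d = K^(24/3) = 0.505.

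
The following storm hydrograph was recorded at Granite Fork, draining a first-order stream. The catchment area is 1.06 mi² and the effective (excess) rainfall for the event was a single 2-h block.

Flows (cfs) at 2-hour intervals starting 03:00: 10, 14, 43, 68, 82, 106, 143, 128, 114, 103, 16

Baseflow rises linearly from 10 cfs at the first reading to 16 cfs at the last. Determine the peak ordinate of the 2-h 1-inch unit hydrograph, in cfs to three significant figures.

Direct runoff: 0.00, 3.40, 31.80, 56.20, 69.60, 93.00, 129.40, 113.80, 99.20, 87.60, 0.00 cfs; ΣQ_DR = 684.0 cfs, peak = 129.40 cfs.
Runoff depth d = ΣQ_DR·Δt / A = 684.0 × 7200 / (1.06 mi²) = 2.000 in.
The 1-inch UH is the DRH scaled by (1 in)/d, so U_p = 129.40 × 1/2.000 = 64.7 cfs.

U_p ≈ 64.7 cfs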